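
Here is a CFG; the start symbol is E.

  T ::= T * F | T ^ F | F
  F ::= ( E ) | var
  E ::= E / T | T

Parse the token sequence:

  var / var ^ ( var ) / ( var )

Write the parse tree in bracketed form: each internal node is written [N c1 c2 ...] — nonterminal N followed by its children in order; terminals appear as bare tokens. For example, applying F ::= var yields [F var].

E
E / T
E / T / T
T / T / T
F / T / T
var / T / T
var / T ^ F / T
var / F ^ F / T
var / var ^ F / T
var / var ^ ( E ) / T
var / var ^ ( T ) / T
var / var ^ ( F ) / T
var / var ^ ( var ) / T
var / var ^ ( var ) / F
var / var ^ ( var ) / ( E )
var / var ^ ( var ) / ( T )
var / var ^ ( var ) / ( F )
var / var ^ ( var ) / ( var )

[E [E [E [T [F var]]] / [T [T [F var]] ^ [F ( [E [T [F var]]] )]]] / [T [F ( [E [T [F var]]] )]]]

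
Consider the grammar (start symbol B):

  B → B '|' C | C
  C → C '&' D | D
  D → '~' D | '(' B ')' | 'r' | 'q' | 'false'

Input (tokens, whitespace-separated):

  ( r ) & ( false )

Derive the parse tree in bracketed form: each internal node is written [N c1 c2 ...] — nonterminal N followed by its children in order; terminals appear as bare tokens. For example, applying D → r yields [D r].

B
C
C & D
D & D
( B ) & D
( C ) & D
( D ) & D
( r ) & D
( r ) & ( B )
( r ) & ( C )
( r ) & ( D )
( r ) & ( false )

[B [C [C [D ( [B [C [D r]]] )]] & [D ( [B [C [D false]]] )]]]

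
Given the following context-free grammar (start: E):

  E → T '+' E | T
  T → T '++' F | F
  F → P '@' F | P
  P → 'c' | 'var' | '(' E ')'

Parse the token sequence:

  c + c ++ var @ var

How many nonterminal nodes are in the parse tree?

[E [T [F [P c]]] + [E [T [T [F [P c]]] ++ [F [P var] @ [F [P var]]]]]]

13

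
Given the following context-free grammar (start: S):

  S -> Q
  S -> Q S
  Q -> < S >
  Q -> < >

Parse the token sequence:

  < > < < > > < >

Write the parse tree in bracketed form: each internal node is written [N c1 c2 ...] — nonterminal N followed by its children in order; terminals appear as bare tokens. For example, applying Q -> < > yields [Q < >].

[S [Q < >] [S [Q < [S [Q < >]] >] [S [Q < >]]]]

S
Q S
< > S
< > Q S
< > < S > S
< > < Q > S
< > < < > > S
< > < < > > Q
< > < < > > < >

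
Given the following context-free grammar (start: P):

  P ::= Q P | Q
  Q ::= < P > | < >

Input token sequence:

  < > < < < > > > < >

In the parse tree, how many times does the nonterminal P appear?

[P [Q < >] [P [Q < [P [Q < [P [Q < >]] >]] >] [P [Q < >]]]]

5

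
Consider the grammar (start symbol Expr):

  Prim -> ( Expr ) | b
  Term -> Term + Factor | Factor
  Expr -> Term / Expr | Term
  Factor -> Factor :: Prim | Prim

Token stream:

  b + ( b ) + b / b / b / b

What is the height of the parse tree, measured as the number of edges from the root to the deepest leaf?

9

[Expr [Term [Term [Term [Factor [Prim b]]] + [Factor [Prim ( [Expr [Term [Factor [Prim b]]]] )]]] + [Factor [Prim b]]] / [Expr [Term [Factor [Prim b]]] / [Expr [Term [Factor [Prim b]]] / [Expr [Term [Factor [Prim b]]]]]]]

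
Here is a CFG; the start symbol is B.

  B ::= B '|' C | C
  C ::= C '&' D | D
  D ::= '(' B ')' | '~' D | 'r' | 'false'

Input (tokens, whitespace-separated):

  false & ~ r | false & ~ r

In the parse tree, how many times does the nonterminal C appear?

[B [B [C [C [D false]] & [D ~ [D r]]]] | [C [C [D false]] & [D ~ [D r]]]]

4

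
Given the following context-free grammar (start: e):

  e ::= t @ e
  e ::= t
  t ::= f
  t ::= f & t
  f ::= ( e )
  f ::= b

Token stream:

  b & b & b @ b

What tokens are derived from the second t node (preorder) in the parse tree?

[e [t [f b] & [t [f b] & [t [f b]]]] @ [e [t [f b]]]]

b & b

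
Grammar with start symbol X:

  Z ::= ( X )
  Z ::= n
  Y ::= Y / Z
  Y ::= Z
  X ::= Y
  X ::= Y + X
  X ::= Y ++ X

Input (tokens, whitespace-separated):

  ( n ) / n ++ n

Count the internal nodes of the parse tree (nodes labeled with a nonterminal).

11

[X [Y [Y [Z ( [X [Y [Z n]]] )]] / [Z n]] ++ [X [Y [Z n]]]]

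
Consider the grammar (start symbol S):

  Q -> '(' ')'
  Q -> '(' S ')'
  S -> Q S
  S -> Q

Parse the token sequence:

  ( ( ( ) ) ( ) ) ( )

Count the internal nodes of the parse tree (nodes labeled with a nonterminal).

10

[S [Q ( [S [Q ( [S [Q ( )]] )] [S [Q ( )]]] )] [S [Q ( )]]]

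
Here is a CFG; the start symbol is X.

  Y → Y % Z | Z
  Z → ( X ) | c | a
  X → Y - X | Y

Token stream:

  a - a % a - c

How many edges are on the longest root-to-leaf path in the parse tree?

5

[X [Y [Z a]] - [X [Y [Y [Z a]] % [Z a]] - [X [Y [Z c]]]]]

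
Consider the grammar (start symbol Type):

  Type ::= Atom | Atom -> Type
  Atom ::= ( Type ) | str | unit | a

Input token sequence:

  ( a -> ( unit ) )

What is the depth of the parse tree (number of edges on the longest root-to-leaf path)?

7

[Type [Atom ( [Type [Atom a] -> [Type [Atom ( [Type [Atom unit]] )]]] )]]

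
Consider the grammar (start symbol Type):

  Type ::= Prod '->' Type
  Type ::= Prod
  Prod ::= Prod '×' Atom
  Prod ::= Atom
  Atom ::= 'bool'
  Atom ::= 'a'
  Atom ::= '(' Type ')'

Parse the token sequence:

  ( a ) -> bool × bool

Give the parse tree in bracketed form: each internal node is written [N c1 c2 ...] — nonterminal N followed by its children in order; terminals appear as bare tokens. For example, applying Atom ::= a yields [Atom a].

Type
Prod -> Type
Atom -> Type
( Type ) -> Type
( Prod ) -> Type
( Atom ) -> Type
( a ) -> Type
( a ) -> Prod
( a ) -> Prod × Atom
( a ) -> Atom × Atom
( a ) -> bool × Atom
( a ) -> bool × bool

[Type [Prod [Atom ( [Type [Prod [Atom a]]] )]] -> [Type [Prod [Prod [Atom bool]] × [Atom bool]]]]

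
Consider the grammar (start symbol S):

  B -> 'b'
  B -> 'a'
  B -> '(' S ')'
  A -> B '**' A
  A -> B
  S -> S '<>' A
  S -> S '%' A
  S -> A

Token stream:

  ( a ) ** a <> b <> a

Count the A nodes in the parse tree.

[S [S [S [A [B ( [S [A [B a]]] )] ** [A [B a]]]] <> [A [B b]]] <> [A [B a]]]

5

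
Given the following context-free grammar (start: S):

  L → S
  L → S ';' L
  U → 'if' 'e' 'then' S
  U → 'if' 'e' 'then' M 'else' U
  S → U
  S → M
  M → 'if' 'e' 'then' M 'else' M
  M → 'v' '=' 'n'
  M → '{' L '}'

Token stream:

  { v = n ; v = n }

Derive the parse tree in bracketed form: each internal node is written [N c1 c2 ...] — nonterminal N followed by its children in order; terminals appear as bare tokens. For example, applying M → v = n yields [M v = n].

S
M
{ L }
{ S ; L }
{ M ; L }
{ v = n ; L }
{ v = n ; S }
{ v = n ; M }
{ v = n ; v = n }

[S [M { [L [S [M v = n]] ; [L [S [M v = n]]]] }]]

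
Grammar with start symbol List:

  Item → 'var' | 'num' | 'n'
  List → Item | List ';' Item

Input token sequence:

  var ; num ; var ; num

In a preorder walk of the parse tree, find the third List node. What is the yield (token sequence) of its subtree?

var ; num

[List [List [List [List [Item var]] ; [Item num]] ; [Item var]] ; [Item num]]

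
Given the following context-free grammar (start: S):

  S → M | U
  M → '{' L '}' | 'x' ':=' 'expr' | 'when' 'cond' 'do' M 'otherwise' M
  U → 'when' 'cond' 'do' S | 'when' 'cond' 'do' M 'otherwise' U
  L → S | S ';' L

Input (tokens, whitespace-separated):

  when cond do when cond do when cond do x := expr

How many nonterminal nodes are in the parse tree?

[S [U when cond do [S [U when cond do [S [U when cond do [S [M x := expr]]]]]]]]

8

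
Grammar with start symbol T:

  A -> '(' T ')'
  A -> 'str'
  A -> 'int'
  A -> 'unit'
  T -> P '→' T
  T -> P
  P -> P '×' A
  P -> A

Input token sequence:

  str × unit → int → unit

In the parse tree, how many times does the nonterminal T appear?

3

[T [P [P [A str]] × [A unit]] → [T [P [A int]] → [T [P [A unit]]]]]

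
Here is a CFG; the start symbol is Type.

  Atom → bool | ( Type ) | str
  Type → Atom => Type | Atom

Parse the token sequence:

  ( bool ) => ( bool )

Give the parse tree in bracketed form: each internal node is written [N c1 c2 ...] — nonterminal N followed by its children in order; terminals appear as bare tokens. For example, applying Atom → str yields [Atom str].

[Type [Atom ( [Type [Atom bool]] )] => [Type [Atom ( [Type [Atom bool]] )]]]

Type
Atom => Type
( Type ) => Type
( Atom ) => Type
( bool ) => Type
( bool ) => Atom
( bool ) => ( Type )
( bool ) => ( Atom )
( bool ) => ( bool )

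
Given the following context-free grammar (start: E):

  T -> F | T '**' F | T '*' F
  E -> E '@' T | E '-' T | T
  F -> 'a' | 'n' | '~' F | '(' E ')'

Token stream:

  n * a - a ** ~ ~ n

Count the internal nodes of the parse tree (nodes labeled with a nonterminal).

[E [E [T [T [F n]] * [F a]]] - [T [T [F a]] ** [F ~ [F ~ [F n]]]]]

12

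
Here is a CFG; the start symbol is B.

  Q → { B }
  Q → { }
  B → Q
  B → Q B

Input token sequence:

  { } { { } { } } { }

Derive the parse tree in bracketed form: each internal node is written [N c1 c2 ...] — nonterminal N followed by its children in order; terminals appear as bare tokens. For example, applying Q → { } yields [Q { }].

B
Q B
{ } B
{ } Q B
{ } { B } B
{ } { Q B } B
{ } { { } B } B
{ } { { } Q } B
{ } { { } { } } B
{ } { { } { } } Q
{ } { { } { } } { }

[B [Q { }] [B [Q { [B [Q { }] [B [Q { }]]] }] [B [Q { }]]]]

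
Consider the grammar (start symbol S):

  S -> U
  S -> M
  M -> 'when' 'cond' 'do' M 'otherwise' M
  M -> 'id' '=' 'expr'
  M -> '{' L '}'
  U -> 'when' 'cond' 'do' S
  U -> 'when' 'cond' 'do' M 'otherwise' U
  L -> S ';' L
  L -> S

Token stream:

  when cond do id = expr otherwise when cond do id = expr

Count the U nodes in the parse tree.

2

[S [U when cond do [M id = expr] otherwise [U when cond do [S [M id = expr]]]]]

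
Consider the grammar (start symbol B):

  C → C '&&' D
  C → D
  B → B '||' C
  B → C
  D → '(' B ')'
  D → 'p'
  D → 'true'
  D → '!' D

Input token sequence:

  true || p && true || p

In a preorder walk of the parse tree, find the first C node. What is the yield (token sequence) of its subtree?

[B [B [B [C [D true]]] || [C [C [D p]] && [D true]]] || [C [D p]]]

true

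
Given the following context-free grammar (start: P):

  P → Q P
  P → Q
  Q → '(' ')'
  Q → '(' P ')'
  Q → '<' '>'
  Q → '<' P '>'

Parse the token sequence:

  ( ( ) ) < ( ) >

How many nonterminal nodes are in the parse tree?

[P [Q ( [P [Q ( )]] )] [P [Q < [P [Q ( )]] >]]]

8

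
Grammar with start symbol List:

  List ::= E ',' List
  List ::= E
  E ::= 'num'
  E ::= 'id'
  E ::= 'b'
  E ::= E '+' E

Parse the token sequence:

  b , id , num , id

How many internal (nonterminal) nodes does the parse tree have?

[List [E b] , [List [E id] , [List [E num] , [List [E id]]]]]

8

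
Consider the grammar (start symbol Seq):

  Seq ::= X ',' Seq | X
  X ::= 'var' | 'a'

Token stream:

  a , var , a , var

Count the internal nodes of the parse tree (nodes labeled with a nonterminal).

[Seq [X a] , [Seq [X var] , [Seq [X a] , [Seq [X var]]]]]

8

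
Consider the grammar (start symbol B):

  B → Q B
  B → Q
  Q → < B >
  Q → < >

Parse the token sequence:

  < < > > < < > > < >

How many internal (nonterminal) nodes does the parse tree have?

[B [Q < [B [Q < >]] >] [B [Q < [B [Q < >]] >] [B [Q < >]]]]

10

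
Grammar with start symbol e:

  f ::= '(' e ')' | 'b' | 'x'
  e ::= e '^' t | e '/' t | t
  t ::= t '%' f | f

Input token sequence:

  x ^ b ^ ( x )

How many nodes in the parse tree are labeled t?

[e [e [e [t [f x]]] ^ [t [f b]]] ^ [t [f ( [e [t [f x]]] )]]]

4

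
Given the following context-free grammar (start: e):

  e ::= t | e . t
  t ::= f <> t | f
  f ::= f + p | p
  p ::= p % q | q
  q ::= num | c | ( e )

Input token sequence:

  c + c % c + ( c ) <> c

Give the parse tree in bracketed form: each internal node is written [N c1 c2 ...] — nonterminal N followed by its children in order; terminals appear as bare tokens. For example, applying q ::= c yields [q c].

e
t
f <> t
f + p <> t
f + p + p <> t
p + p + p <> t
q + p + p <> t
c + p + p <> t
c + p % q + p <> t
c + q % q + p <> t
c + c % q + p <> t
c + c % c + p <> t
c + c % c + q <> t
c + c % c + ( e ) <> t
c + c % c + ( t ) <> t
c + c % c + ( f ) <> t
c + c % c + ( p ) <> t
c + c % c + ( q ) <> t
c + c % c + ( c ) <> t
c + c % c + ( c ) <> f
c + c % c + ( c ) <> p
c + c % c + ( c ) <> q
c + c % c + ( c ) <> c

[e [t [f [f [f [p [q c]]] + [p [p [q c]] % [q c]]] + [p [q ( [e [t [f [p [q c]]]]] )]]] <> [t [f [p [q c]]]]]]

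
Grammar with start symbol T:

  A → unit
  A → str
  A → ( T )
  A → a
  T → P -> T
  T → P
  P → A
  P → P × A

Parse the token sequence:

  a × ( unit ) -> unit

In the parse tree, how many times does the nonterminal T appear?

[T [P [P [A a]] × [A ( [T [P [A unit]]] )]] -> [T [P [A unit]]]]

3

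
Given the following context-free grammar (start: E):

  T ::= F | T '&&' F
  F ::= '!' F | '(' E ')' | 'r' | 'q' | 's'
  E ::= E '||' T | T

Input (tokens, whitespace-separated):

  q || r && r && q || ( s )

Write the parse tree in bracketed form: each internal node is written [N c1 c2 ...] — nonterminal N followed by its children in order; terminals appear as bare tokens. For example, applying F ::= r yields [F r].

[E [E [E [T [F q]]] || [T [T [T [F r]] && [F r]] && [F q]]] || [T [F ( [E [T [F s]]] )]]]

E
E || T
E || T || T
T || T || T
F || T || T
q || T || T
q || T && F || T
q || T && F && F || T
q || F && F && F || T
q || r && F && F || T
q || r && r && F || T
q || r && r && q || T
q || r && r && q || F
q || r && r && q || ( E )
q || r && r && q || ( T )
q || r && r && q || ( F )
q || r && r && q || ( s )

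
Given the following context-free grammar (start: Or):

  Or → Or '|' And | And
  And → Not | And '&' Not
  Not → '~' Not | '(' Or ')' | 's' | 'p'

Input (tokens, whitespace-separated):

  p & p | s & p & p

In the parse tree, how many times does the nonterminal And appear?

5

[Or [Or [And [And [Not p]] & [Not p]]] | [And [And [And [Not s]] & [Not p]] & [Not p]]]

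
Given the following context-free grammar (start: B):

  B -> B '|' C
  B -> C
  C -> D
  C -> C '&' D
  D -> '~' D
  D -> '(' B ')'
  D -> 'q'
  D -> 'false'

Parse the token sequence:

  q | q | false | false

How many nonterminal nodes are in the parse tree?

[B [B [B [B [C [D q]]] | [C [D q]]] | [C [D false]]] | [C [D false]]]

12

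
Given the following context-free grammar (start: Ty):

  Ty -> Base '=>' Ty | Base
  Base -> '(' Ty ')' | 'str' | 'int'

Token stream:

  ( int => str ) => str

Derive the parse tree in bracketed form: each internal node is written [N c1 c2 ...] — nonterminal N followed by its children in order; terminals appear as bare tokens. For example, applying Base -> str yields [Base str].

Ty
Base => Ty
( Ty ) => Ty
( Base => Ty ) => Ty
( int => Ty ) => Ty
( int => Base ) => Ty
( int => str ) => Ty
( int => str ) => Base
( int => str ) => str

[Ty [Base ( [Ty [Base int] => [Ty [Base str]]] )] => [Ty [Base str]]]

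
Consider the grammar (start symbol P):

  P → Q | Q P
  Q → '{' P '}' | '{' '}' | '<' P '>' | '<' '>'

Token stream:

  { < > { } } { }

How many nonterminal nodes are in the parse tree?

8

[P [Q { [P [Q < >] [P [Q { }]]] }] [P [Q { }]]]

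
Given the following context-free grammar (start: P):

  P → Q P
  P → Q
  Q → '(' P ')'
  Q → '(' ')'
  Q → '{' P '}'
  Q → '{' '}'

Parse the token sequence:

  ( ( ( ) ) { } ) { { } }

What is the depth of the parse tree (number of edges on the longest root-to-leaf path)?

6

[P [Q ( [P [Q ( [P [Q ( )]] )] [P [Q { }]]] )] [P [Q { [P [Q { }]] }]]]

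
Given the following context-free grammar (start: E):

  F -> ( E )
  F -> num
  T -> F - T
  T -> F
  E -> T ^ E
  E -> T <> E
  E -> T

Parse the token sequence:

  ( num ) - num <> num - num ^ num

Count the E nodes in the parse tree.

[E [T [F ( [E [T [F num]]] )] - [T [F num]]] <> [E [T [F num] - [T [F num]]] ^ [E [T [F num]]]]]

4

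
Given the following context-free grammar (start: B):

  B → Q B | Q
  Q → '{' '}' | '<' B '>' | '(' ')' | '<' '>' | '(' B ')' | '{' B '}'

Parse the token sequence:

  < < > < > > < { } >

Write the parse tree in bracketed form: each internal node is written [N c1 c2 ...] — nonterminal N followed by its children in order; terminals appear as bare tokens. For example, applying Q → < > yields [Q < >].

[B [Q < [B [Q < >] [B [Q < >]]] >] [B [Q < [B [Q { }]] >]]]

B
Q B
< B > B
< Q B > B
< < > B > B
< < > Q > B
< < > < > > B
< < > < > > Q
< < > < > > < B >
< < > < > > < Q >
< < > < > > < { } >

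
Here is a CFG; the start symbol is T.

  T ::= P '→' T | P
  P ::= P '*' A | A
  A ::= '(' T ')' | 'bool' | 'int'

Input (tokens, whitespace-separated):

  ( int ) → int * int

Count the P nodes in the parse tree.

4

[T [P [A ( [T [P [A int]]] )]] → [T [P [P [A int]] * [A int]]]]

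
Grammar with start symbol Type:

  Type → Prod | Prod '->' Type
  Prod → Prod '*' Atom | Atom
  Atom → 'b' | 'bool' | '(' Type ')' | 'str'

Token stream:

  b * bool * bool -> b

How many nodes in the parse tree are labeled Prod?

4

[Type [Prod [Prod [Prod [Atom b]] * [Atom bool]] * [Atom bool]] -> [Type [Prod [Atom b]]]]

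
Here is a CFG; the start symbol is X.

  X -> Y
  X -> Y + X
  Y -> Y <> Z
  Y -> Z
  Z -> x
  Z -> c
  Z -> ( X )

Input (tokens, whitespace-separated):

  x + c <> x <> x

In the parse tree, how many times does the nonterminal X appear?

[X [Y [Z x]] + [X [Y [Y [Y [Z c]] <> [Z x]] <> [Z x]]]]

2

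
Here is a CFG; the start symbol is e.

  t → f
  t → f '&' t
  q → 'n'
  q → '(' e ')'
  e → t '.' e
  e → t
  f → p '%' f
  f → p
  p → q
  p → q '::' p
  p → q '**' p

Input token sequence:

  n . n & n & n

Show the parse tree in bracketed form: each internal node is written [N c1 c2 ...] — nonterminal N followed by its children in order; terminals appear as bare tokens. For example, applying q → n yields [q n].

e
t . e
f . e
p . e
q . e
n . e
n . t
n . f & t
n . p & t
n . q & t
n . n & t
n . n & f & t
n . n & p & t
n . n & q & t
n . n & n & t
n . n & n & f
n . n & n & p
n . n & n & q
n . n & n & n

[e [t [f [p [q n]]]] . [e [t [f [p [q n]]] & [t [f [p [q n]]] & [t [f [p [q n]]]]]]]]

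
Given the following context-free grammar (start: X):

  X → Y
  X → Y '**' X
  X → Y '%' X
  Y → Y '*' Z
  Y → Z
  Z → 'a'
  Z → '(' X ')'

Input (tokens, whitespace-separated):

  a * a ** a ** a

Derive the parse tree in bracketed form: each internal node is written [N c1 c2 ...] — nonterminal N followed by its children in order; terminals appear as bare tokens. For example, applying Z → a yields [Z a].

X
Y ** X
Y * Z ** X
Z * Z ** X
a * Z ** X
a * a ** X
a * a ** Y ** X
a * a ** Z ** X
a * a ** a ** X
a * a ** a ** Y
a * a ** a ** Z
a * a ** a ** a

[X [Y [Y [Z a]] * [Z a]] ** [X [Y [Z a]] ** [X [Y [Z a]]]]]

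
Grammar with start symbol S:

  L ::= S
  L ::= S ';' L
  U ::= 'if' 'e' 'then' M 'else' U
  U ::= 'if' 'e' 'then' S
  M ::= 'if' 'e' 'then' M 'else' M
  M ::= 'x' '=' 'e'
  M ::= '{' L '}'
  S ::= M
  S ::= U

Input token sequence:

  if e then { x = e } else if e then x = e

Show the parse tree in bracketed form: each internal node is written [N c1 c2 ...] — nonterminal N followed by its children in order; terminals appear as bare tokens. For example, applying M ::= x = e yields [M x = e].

S
U
if e then M else U
if e then { L } else U
if e then { S } else U
if e then { M } else U
if e then { x = e } else U
if e then { x = e } else if e then S
if e then { x = e } else if e then M
if e then { x = e } else if e then x = e

[S [U if e then [M { [L [S [M x = e]]] }] else [U if e then [S [M x = e]]]]]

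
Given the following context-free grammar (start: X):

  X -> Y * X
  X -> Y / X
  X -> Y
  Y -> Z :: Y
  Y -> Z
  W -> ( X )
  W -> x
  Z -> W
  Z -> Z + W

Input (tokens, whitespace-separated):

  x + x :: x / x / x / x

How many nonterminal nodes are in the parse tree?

21

[X [Y [Z [Z [W x]] + [W x]] :: [Y [Z [W x]]]] / [X [Y [Z [W x]]] / [X [Y [Z [W x]]] / [X [Y [Z [W x]]]]]]]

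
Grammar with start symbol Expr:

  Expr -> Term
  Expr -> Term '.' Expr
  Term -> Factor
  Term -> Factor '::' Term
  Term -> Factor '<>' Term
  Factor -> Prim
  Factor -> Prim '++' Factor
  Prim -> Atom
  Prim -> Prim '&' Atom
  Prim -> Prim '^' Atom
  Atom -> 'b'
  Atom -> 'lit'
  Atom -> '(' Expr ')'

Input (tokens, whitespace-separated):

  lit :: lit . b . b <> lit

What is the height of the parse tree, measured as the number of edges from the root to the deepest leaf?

[Expr [Term [Factor [Prim [Atom lit]]] :: [Term [Factor [Prim [Atom lit]]]]] . [Expr [Term [Factor [Prim [Atom b]]]] . [Expr [Term [Factor [Prim [Atom b]]] <> [Term [Factor [Prim [Atom lit]]]]]]]]

8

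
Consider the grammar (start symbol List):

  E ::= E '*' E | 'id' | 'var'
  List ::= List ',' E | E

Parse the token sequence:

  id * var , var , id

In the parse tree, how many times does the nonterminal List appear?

[List [List [List [E [E id] * [E var]]] , [E var]] , [E id]]

3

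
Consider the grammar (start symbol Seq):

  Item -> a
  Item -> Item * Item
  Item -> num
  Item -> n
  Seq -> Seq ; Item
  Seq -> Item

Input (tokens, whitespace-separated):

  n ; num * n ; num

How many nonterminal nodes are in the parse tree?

[Seq [Seq [Seq [Item n]] ; [Item [Item num] * [Item n]]] ; [Item num]]

8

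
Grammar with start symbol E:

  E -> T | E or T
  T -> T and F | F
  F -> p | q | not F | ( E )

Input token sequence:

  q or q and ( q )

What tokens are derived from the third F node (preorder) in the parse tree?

[E [E [T [F q]]] or [T [T [F q]] and [F ( [E [T [F q]]] )]]]

( q )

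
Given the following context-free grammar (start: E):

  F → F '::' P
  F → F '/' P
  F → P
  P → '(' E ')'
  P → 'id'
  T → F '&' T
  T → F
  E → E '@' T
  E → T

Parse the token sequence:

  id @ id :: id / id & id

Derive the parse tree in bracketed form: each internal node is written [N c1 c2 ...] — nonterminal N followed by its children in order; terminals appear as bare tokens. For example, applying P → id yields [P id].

[E [E [T [F [P id]]]] @ [T [F [F [F [P id]] :: [P id]] / [P id]] & [T [F [P id]]]]]

E
E @ T
T @ T
F @ T
P @ T
id @ T
id @ F & T
id @ F / P & T
id @ F :: P / P & T
id @ P :: P / P & T
id @ id :: P / P & T
id @ id :: id / P & T
id @ id :: id / id & T
id @ id :: id / id & F
id @ id :: id / id & P
id @ id :: id / id & id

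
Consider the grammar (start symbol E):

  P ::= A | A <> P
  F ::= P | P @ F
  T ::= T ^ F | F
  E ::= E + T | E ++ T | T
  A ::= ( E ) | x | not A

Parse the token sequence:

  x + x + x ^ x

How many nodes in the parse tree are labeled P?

[E [E [E [T [F [P [A x]]]]] + [T [F [P [A x]]]]] + [T [T [F [P [A x]]]] ^ [F [P [A x]]]]]

4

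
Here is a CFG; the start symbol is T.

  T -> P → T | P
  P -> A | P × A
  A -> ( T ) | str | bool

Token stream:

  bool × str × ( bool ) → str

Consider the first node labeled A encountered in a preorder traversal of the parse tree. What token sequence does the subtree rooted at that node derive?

[T [P [P [P [A bool]] × [A str]] × [A ( [T [P [A bool]]] )]] → [T [P [A str]]]]

bool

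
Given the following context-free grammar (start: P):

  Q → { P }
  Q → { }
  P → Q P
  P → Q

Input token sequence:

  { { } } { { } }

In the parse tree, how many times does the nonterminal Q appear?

[P [Q { [P [Q { }]] }] [P [Q { [P [Q { }]] }]]]

4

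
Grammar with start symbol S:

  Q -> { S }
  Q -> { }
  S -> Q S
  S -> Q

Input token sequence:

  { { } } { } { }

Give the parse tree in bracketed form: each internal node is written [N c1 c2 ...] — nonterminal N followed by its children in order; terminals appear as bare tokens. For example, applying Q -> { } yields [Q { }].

S
Q S
{ S } S
{ Q } S
{ { } } S
{ { } } Q S
{ { } } { } S
{ { } } { } Q
{ { } } { } { }

[S [Q { [S [Q { }]] }] [S [Q { }] [S [Q { }]]]]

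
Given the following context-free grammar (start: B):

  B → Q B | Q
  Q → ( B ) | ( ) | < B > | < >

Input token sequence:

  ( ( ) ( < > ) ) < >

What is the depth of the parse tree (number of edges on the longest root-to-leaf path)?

7

[B [Q ( [B [Q ( )] [B [Q ( [B [Q < >]] )]]] )] [B [Q < >]]]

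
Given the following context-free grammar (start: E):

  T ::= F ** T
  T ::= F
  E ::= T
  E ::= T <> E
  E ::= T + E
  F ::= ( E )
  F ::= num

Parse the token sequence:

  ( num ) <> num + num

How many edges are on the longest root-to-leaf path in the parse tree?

6

[E [T [F ( [E [T [F num]]] )]] <> [E [T [F num]] + [E [T [F num]]]]]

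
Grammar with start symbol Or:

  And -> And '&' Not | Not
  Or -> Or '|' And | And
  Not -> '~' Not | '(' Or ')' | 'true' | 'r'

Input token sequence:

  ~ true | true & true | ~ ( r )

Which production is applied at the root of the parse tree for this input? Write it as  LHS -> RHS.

[Or [Or [Or [And [Not ~ [Not true]]]] | [And [And [Not true]] & [Not true]]] | [And [Not ~ [Not ( [Or [And [Not r]]] )]]]]

Or -> Or '|' And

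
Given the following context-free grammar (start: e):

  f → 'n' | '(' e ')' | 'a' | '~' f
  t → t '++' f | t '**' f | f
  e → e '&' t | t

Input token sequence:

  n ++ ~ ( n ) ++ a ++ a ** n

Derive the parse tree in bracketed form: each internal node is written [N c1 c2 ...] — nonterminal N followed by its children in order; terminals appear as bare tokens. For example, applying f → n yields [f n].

[e [t [t [t [t [t [f n]] ++ [f ~ [f ( [e [t [f n]]] )]]] ++ [f a]] ++ [f a]] ** [f n]]]

e
t
t ** f
t ++ f ** f
t ++ f ++ f ** f
t ++ f ++ f ++ f ** f
f ++ f ++ f ++ f ** f
n ++ f ++ f ++ f ** f
n ++ ~ f ++ f ++ f ** f
n ++ ~ ( e ) ++ f ++ f ** f
n ++ ~ ( t ) ++ f ++ f ** f
n ++ ~ ( f ) ++ f ++ f ** f
n ++ ~ ( n ) ++ f ++ f ** f
n ++ ~ ( n ) ++ a ++ f ** f
n ++ ~ ( n ) ++ a ++ a ** f
n ++ ~ ( n ) ++ a ++ a ** n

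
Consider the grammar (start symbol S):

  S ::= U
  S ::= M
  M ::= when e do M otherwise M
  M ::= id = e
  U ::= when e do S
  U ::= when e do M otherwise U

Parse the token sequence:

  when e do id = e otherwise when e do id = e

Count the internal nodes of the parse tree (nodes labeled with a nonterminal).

6

[S [U when e do [M id = e] otherwise [U when e do [S [M id = e]]]]]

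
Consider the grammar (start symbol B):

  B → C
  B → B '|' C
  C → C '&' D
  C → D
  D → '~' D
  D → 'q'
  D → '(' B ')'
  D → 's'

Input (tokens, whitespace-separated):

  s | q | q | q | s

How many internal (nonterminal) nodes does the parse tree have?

15

[B [B [B [B [B [C [D s]]] | [C [D q]]] | [C [D q]]] | [C [D q]]] | [C [D s]]]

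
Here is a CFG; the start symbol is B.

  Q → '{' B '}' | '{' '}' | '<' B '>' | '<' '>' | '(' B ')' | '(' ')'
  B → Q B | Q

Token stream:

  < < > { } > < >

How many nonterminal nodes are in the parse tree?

[B [Q < [B [Q < >] [B [Q { }]]] >] [B [Q < >]]]

8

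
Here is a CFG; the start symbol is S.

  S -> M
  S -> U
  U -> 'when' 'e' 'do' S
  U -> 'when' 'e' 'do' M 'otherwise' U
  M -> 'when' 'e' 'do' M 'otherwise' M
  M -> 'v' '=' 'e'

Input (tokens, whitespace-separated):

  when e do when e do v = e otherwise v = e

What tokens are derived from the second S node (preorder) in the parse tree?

[S [U when e do [S [M when e do [M v = e] otherwise [M v = e]]]]]

when e do v = e otherwise v = e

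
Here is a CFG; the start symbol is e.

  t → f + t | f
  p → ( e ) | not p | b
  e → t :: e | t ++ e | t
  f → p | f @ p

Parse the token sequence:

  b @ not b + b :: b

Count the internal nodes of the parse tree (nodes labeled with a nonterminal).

[e [t [f [f [p b]] @ [p not [p b]]] + [t [f [p b]]]] :: [e [t [f [p b]]]]]

14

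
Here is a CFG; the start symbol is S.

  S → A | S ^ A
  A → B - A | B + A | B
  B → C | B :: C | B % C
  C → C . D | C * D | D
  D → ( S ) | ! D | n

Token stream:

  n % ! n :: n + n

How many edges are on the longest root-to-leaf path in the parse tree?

7

[S [A [B [B [B [C [D n]]] % [C [D ! [D n]]]] :: [C [D n]]] + [A [B [C [D n]]]]]]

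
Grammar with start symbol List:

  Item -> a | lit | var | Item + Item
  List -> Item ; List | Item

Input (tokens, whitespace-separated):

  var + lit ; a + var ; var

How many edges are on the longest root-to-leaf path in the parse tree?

[List [Item [Item var] + [Item lit]] ; [List [Item [Item a] + [Item var]] ; [List [Item var]]]]

4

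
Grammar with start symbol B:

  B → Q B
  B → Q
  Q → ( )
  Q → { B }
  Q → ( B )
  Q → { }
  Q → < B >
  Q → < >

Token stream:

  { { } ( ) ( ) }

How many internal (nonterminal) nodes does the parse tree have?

8

[B [Q { [B [Q { }] [B [Q ( )] [B [Q ( )]]]] }]]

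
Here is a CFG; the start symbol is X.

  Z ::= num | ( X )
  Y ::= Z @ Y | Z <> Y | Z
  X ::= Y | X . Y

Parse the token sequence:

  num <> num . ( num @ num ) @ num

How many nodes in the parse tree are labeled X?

[X [X [Y [Z num] <> [Y [Z num]]]] . [Y [Z ( [X [Y [Z num] @ [Y [Z num]]]] )] @ [Y [Z num]]]]

3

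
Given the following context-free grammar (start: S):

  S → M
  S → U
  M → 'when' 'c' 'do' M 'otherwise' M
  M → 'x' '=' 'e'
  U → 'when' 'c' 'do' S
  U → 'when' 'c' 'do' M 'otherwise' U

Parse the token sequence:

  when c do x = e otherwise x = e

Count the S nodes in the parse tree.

1

[S [M when c do [M x = e] otherwise [M x = e]]]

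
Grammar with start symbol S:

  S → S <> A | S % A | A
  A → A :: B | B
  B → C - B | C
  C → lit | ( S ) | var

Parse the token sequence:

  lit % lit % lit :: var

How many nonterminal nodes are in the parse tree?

[S [S [S [A [B [C lit]]]] % [A [B [C lit]]]] % [A [A [B [C lit]]] :: [B [C var]]]]

15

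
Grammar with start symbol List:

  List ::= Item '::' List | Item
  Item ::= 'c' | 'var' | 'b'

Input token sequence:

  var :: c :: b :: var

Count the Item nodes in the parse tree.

4

[List [Item var] :: [List [Item c] :: [List [Item b] :: [List [Item var]]]]]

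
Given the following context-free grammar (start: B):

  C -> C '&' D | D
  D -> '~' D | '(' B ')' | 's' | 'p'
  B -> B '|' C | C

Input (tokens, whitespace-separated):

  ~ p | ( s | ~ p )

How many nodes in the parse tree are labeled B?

[B [B [C [D ~ [D p]]]] | [C [D ( [B [B [C [D s]]] | [C [D ~ [D p]]]] )]]]

4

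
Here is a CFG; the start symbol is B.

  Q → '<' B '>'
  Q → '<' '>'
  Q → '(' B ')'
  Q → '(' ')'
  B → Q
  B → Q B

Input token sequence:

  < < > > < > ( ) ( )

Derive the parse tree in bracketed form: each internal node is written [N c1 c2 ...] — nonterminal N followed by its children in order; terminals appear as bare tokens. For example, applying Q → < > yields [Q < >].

[B [Q < [B [Q < >]] >] [B [Q < >] [B [Q ( )] [B [Q ( )]]]]]

B
Q B
< B > B
< Q > B
< < > > B
< < > > Q B
< < > > < > B
< < > > < > Q B
< < > > < > ( ) B
< < > > < > ( ) Q
< < > > < > ( ) ( )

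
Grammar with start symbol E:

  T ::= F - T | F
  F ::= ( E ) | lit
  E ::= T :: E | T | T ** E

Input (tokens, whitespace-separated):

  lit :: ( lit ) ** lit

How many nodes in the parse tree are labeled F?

[E [T [F lit]] :: [E [T [F ( [E [T [F lit]]] )]] ** [E [T [F lit]]]]]

4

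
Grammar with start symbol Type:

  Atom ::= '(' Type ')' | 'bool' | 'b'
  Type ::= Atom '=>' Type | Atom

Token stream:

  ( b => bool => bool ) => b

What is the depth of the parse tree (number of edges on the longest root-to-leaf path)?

6

[Type [Atom ( [Type [Atom b] => [Type [Atom bool] => [Type [Atom bool]]]] )] => [Type [Atom b]]]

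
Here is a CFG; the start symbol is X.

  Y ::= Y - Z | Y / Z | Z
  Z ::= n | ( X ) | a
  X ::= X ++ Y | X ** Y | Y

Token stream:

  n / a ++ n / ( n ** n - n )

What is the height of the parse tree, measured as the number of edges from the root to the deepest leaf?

7

[X [X [Y [Y [Z n]] / [Z a]]] ++ [Y [Y [Z n]] / [Z ( [X [X [Y [Z n]]] ** [Y [Y [Z n]] - [Z n]]] )]]]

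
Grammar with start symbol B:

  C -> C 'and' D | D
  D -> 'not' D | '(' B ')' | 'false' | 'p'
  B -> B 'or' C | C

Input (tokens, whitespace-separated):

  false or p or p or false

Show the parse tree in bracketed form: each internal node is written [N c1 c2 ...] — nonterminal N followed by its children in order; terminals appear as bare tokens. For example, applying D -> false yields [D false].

B
B or C
B or C or C
B or C or C or C
C or C or C or C
D or C or C or C
false or C or C or C
false or D or C or C
false or p or C or C
false or p or D or C
false or p or p or C
false or p or p or D
false or p or p or false

[B [B [B [B [C [D false]]] or [C [D p]]] or [C [D p]]] or [C [D false]]]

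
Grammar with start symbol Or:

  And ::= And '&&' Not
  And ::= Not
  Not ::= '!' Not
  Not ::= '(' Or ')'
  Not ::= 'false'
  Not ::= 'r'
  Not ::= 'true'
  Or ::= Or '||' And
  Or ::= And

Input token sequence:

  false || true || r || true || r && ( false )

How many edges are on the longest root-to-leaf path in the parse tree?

[Or [Or [Or [Or [Or [And [Not false]]] || [And [Not true]]] || [And [Not r]]] || [And [Not true]]] || [And [And [Not r]] && [Not ( [Or [And [Not false]]] )]]]

7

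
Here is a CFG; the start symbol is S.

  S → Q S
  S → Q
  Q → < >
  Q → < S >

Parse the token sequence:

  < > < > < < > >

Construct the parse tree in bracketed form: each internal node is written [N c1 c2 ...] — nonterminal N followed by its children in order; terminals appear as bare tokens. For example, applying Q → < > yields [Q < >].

S
Q S
< > S
< > Q S
< > < > S
< > < > Q
< > < > < S >
< > < > < Q >
< > < > < < > >

[S [Q < >] [S [Q < >] [S [Q < [S [Q < >]] >]]]]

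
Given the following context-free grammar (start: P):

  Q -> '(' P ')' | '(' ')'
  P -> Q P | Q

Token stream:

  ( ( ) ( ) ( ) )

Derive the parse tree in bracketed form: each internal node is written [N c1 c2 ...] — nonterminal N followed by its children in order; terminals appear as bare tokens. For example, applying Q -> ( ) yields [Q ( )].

[P [Q ( [P [Q ( )] [P [Q ( )] [P [Q ( )]]]] )]]

P
Q
( P )
( Q P )
( ( ) P )
( ( ) Q P )
( ( ) ( ) P )
( ( ) ( ) Q )
( ( ) ( ) ( ) )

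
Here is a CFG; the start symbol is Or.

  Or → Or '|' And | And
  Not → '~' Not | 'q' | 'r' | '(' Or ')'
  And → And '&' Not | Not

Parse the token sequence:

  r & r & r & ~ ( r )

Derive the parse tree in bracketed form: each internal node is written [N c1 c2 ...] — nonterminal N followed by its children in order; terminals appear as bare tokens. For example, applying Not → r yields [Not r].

Or
And
And & Not
And & Not & Not
And & Not & Not & Not
Not & Not & Not & Not
r & Not & Not & Not
r & r & Not & Not
r & r & r & Not
r & r & r & ~ Not
r & r & r & ~ ( Or )
r & r & r & ~ ( And )
r & r & r & ~ ( Not )
r & r & r & ~ ( r )

[Or [And [And [And [And [Not r]] & [Not r]] & [Not r]] & [Not ~ [Not ( [Or [And [Not r]]] )]]]]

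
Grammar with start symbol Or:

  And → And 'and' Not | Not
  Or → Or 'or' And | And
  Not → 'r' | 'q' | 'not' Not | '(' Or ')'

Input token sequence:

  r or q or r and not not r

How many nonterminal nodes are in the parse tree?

13

[Or [Or [Or [And [Not r]]] or [And [Not q]]] or [And [And [Not r]] and [Not not [Not not [Not r]]]]]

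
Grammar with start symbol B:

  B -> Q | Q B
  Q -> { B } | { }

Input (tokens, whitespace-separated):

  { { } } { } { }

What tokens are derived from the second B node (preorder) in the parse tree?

{ }

[B [Q { [B [Q { }]] }] [B [Q { }] [B [Q { }]]]]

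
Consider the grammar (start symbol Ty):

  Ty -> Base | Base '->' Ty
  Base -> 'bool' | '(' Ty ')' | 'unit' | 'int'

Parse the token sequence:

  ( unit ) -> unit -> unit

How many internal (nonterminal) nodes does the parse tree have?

[Ty [Base ( [Ty [Base unit]] )] -> [Ty [Base unit] -> [Ty [Base unit]]]]

8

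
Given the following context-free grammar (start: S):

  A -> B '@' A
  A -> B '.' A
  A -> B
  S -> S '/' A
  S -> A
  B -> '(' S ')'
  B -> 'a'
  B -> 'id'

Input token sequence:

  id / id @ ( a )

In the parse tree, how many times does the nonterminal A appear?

[S [S [A [B id]]] / [A [B id] @ [A [B ( [S [A [B a]]] )]]]]

4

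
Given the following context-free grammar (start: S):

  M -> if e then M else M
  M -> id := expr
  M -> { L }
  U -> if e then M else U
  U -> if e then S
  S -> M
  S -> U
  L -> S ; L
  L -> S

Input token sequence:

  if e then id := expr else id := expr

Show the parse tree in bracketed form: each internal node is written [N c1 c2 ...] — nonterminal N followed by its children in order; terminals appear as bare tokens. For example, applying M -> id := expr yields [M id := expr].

S
M
if e then M else M
if e then id := expr else M
if e then id := expr else id := expr

[S [M if e then [M id := expr] else [M id := expr]]]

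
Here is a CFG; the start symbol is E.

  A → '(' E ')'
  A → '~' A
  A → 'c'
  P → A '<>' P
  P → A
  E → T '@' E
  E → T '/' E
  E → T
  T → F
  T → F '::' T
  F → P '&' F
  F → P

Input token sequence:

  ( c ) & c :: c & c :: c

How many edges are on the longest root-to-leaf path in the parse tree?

[E [T [F [P [A ( [E [T [F [P [A c]]]]] )]] & [F [P [A c]]]] :: [T [F [P [A c]] & [F [P [A c]]]] :: [T [F [P [A c]]]]]]]

10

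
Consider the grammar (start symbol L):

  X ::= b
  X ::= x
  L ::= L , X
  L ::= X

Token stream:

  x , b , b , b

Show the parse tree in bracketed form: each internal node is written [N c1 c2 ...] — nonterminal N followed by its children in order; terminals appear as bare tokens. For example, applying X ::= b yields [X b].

L
L , X
L , X , X
L , X , X , X
X , X , X , X
x , X , X , X
x , b , X , X
x , b , b , X
x , b , b , b

[L [L [L [L [X x]] , [X b]] , [X b]] , [X b]]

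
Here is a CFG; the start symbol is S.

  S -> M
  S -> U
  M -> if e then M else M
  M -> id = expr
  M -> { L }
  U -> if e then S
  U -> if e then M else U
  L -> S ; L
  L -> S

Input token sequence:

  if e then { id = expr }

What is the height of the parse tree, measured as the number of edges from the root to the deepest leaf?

7

[S [U if e then [S [M { [L [S [M id = expr]]] }]]]]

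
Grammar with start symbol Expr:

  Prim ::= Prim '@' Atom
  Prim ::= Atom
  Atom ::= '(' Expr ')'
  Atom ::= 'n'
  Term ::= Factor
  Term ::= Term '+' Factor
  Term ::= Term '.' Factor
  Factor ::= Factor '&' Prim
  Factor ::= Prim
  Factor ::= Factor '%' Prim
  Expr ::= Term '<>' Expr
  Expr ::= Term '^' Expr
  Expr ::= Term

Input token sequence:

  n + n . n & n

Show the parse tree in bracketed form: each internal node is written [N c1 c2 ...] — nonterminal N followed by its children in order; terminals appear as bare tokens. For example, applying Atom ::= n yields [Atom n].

Expr
Term
Term . Factor
Term + Factor . Factor
Factor + Factor . Factor
Prim + Factor . Factor
Atom + Factor . Factor
n + Factor . Factor
n + Prim . Factor
n + Atom . Factor
n + n . Factor
n + n . Factor & Prim
n + n . Prim & Prim
n + n . Atom & Prim
n + n . n & Prim
n + n . n & Atom
n + n . n & n

[Expr [Term [Term [Term [Factor [Prim [Atom n]]]] + [Factor [Prim [Atom n]]]] . [Factor [Factor [Prim [Atom n]]] & [Prim [Atom n]]]]]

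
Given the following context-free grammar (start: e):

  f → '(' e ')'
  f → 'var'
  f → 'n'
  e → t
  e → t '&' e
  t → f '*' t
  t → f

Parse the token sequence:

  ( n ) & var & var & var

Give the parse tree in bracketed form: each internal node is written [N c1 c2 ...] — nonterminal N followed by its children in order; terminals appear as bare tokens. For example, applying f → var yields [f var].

e
t & e
f & e
( e ) & e
( t ) & e
( f ) & e
( n ) & e
( n ) & t & e
( n ) & f & e
( n ) & var & e
( n ) & var & t & e
( n ) & var & f & e
( n ) & var & var & e
( n ) & var & var & t
( n ) & var & var & f
( n ) & var & var & var

[e [t [f ( [e [t [f n]]] )]] & [e [t [f var]] & [e [t [f var]] & [e [t [f var]]]]]]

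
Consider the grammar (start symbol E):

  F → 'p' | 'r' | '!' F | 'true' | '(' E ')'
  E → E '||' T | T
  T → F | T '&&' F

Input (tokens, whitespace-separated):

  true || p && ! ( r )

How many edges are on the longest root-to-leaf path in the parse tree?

[E [E [T [F true]]] || [T [T [F p]] && [F ! [F ( [E [T [F r]]] )]]]]

7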